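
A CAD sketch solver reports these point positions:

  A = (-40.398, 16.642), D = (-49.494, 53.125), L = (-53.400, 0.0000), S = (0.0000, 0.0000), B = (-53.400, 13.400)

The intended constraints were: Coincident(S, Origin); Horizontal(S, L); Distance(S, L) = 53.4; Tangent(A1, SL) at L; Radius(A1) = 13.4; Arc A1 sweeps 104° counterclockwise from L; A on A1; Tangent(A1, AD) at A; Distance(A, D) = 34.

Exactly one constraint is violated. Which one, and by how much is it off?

Distance(A, D) = 34 — off by 3.60.

S = (0.00, 0.00) ✓; S.y = 0.00, L.y = 0.00 ✓; |SL| = 53.40 ✓; ∠(BL, LS) = 90.00° ✓; |BL| = 13.40 ✓; bearing(B→A) − bearing(B→L) = 104.0° ✓; |BA| = 13.40 ✓; ∠(BA, AD) = 90.00° ✓; |AD| = 37.60 ✗.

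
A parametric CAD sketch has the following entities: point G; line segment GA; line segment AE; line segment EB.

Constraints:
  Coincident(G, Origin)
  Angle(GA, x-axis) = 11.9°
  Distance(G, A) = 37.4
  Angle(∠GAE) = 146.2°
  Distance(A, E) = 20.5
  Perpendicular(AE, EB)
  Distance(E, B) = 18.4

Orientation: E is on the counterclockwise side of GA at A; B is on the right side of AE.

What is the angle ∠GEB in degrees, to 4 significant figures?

112.0°

G is at the origin; GA runs at 11.9° with length 37.4, so A = 37.4·(cos 11.9°, sin 11.9°) = (36.60, 7.712). ∠GAE = 146.2°, so AE runs at 11.9° + (180° − 146.2°) = 45.70° from the x-axis; with |AE| = 20.5, E = A + 20.5·(cos 45.70°, sin 45.70°) = (50.91, 22.38). The perpendicularity gives EB at right angles to AE; with |EB| = 18.4 on the right of AE, B = E + 18.4·(0.7157, -0.6984) = (64.08, 9.533). Then cos ∠GEB = EG·EB / (|EG||EB|), giving 112.0°.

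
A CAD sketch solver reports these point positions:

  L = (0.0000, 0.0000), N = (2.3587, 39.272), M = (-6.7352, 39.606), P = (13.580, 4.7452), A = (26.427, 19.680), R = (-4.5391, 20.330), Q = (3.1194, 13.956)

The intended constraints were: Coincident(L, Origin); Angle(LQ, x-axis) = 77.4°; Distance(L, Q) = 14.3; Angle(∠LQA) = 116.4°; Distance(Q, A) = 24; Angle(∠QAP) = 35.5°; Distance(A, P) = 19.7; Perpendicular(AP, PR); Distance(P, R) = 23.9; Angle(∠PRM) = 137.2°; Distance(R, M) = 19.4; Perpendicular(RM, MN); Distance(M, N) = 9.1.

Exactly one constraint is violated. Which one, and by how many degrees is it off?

Perpendicular(RM, MN) — off by 8.60°.

L = (0.00, 0.00) ✓; LQ at 77.40° ✓; |LQ| = 14.30 ✓; ∠LQA = 116.4° ✓; |QA| = 24.00 ✓; ∠QAP = 35.50° ✓; |AP| = 19.70 ✓; ∠(AP, PR) = 90.00° ✓; |PR| = 23.90 ✓; ∠PRM = 137.2° ✓; |RM| = 19.40 ✓; ∠(RM, MN) = 98.60° ✗; |MN| = 9.100 ✓.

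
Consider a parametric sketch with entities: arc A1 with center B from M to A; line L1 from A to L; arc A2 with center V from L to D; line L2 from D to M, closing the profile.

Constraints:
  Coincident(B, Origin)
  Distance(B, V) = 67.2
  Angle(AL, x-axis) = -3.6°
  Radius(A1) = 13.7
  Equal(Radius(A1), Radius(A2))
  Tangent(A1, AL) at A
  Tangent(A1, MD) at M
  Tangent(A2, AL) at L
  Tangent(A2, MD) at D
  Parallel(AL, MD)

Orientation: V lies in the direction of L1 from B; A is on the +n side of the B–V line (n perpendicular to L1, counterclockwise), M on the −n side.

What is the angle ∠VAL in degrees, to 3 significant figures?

11.5°

The slot axis is L1's direction at -3.6°, so u = (cos -3.6°, sin -3.6°) = (0.998, -0.0628) and n = (−sin -3.6°, cos -3.6°) = (0.0628, 0.998). B is at the origin and V lies 67.2 along u from B, so V = 67.2·u = (67.1, -4.22). Tangency of A1 to both parallel lines with radius 13.7 puts A and M at B ± 13.7·n: A = (0.860, 13.7), M = (-0.860, -13.7). Equal radii place L and D the same way about V: L = V + 13.7·n = (67.9, 9.45), D = V − 13.7·n = (66.2, -17.9). Then cos ∠VAL = AV·AL / (|AV||AL|), giving 11.5°.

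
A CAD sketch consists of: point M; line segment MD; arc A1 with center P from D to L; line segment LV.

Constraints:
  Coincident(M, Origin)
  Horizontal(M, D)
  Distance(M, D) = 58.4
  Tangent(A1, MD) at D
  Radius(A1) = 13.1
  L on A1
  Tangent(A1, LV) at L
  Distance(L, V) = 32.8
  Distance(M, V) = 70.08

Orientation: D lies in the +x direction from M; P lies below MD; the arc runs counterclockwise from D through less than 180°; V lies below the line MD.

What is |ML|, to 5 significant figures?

48.052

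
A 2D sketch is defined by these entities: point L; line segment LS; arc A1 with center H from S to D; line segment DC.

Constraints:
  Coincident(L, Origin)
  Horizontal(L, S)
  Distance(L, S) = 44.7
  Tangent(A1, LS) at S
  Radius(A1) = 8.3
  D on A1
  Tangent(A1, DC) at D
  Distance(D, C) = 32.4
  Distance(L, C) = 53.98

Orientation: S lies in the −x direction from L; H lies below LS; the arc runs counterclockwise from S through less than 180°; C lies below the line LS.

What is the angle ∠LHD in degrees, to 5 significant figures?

160.50°

Checks: L = (0.00, 0.00) ✓; |LS| = 44.70 ✓; |HD| = 8.300 ✓; ∠(HD, DC) = 90.00° ✓; |DC| = 32.40 ✓; |LC| = 53.98 ✓.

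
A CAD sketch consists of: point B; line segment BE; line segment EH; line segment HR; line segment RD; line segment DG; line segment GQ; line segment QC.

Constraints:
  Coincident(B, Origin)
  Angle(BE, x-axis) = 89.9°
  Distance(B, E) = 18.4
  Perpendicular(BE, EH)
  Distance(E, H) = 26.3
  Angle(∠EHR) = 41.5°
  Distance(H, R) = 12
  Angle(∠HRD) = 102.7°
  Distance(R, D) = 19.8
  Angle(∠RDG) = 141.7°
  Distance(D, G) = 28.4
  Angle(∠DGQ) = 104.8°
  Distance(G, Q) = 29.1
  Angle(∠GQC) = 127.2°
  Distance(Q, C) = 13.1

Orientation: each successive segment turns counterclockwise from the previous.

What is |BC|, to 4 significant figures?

66.72

B is at the origin; BE runs at 89.9° with length 18.4, so E = (0.03211, 18.40). BE ⟂ EH, so EH runs at 179.9°; with |EH| = 26.3, H = (-26.27, 18.45). ∠EHR = 41.5° gives HR at -41.60° from the x-axis; with |HR| = 12.0, R = (-17.29, 10.48). ∠HRD = 102.7° gives RD at 35.70° from the x-axis; with |RD| = 19.8, D = (-1.215, 22.03). ∠RDG = 141.7° gives DG at 74.00° from the x-axis; with |DG| = 28.4, G = (6.613, 49.33). ∠DGQ = 104.8° gives GQ at 149.2° from the x-axis; with |GQ| = 29.1, Q = (-18.38, 64.23). ∠GQC = 127.2° gives QC at -158.0° from the x-axis; with |QC| = 13.1, C = (-30.53, 59.33). Then |BC| = |C − B| = 66.72.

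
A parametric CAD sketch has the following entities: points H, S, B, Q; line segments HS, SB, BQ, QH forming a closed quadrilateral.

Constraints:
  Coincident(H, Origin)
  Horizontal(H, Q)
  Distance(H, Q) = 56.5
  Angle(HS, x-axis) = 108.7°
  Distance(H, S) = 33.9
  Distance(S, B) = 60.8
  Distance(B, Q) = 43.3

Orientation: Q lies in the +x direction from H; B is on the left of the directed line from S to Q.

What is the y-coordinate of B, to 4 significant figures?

42.65

Checks: |SB| = 60.80 ✓; |BQ| = 43.30 ✓.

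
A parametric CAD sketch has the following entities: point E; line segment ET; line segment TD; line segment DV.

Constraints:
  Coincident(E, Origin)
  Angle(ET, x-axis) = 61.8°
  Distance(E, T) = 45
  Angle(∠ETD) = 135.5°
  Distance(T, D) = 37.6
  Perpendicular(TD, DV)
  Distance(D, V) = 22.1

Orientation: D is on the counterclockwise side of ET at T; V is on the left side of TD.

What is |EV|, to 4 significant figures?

70.33

∠ETD = 135.5°, so TD runs at 61.8° + (180° − 135.5°) = 106.3° from the x-axis; with |TD| = 37.6, D = T + 37.6·(cos 106.3°, sin 106.3°) = (10.71, 75.75). TD ⟂ DV; with |DV| = 22.1 on the left of TD, V = D + 22.1·(-0.9598, -0.2807) = (-10.50, 69.54). Then |EV| = |V − E| = 70.33.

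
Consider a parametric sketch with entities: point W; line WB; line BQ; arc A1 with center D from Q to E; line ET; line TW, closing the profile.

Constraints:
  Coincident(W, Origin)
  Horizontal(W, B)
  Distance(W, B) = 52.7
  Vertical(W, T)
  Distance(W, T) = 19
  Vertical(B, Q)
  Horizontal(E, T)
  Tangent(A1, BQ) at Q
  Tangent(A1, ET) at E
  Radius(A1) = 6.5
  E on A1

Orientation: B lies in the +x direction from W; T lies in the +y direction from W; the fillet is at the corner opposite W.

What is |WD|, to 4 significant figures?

47.86

W is at the origin; W and B share the same y with |WB| = 52.7 and B on the +x side, so B = (52.70, 0.000). W and T share the same x with |WT| = 19.0 and T on the +y side, so T = (0.000, 19.00). The virtual corner opposite W is at (52.70, 19.00). The tangent condition forces DQ to be normal to BQ and the tangent condition forces DE to be normal to ET, with radius 6.5, so the center D sits 6.5 in from both sides at D = (46.20, 12.50). Then |WD| = |D − W| = 47.86.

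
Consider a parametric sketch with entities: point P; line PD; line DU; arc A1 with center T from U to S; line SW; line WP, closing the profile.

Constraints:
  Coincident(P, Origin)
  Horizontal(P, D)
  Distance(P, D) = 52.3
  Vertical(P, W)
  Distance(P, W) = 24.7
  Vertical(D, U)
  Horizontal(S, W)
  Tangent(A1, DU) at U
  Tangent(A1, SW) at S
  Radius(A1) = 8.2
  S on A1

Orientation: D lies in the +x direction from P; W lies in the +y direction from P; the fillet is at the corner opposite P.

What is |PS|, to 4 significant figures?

50.55

P is at the origin; PD is horizontal with |PD| = 52.3 and D on the +x side, so D = (52.30, 0.000). P and W share the same x with |PW| = 24.7 and W on the +y side, so W = (0.000, 24.70). The virtual corner opposite P is at (52.30, 24.70). Tangency of A1 to DU means the radius TU is perpendicular to DU and tangency of A1 to SW means the radius TS is perpendicular to SW, with radius 8.2, so the center T sits 8.2 in from both sides at T = (44.10, 16.50). That places the tangent points at U = (52.30, 16.50) on DU and S = (44.10, 24.70) on SW. Then |PS| = |S − P| = 50.55.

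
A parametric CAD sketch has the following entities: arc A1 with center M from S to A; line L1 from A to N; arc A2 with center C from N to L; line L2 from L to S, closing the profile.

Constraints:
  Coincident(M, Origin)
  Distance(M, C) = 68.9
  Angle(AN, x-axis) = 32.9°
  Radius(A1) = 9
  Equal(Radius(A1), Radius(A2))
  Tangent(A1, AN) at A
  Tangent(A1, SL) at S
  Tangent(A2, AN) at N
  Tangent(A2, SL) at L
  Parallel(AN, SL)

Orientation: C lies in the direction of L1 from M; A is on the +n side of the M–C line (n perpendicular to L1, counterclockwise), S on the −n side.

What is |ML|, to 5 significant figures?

69.485

The slot axis is L1's direction at 32.9°, so u = (cos 32.9°, sin 32.9°) = (0.83962, 0.54317) and n = (−sin 32.9°, cos 32.9°) = (-0.54317, 0.83962). M is at the origin and C lies 68.9 along u from M, so C = 68.9·u = (57.850, 37.425). Tangency of A1 to both parallel lines with radius 9.0 puts A and S at M ± 9.0·n: A = (-4.8886, 7.5566), S = (4.8886, -7.5566). Equal radii place N and L the same way about C: N = C + 9.0·n = (52.961, 44.981), L = C − 9.0·n = (62.738, 29.868). Then |ML| = |L − M| = 69.485.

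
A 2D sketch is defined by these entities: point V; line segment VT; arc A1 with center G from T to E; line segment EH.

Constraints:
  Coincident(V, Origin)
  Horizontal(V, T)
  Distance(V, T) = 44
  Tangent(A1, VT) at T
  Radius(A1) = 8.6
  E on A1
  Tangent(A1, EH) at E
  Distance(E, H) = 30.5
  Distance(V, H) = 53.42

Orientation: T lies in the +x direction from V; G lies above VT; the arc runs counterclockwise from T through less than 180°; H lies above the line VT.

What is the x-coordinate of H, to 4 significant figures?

36.17

Checks: V.y = 0.00, T.y = 0.00 ✓; |GE| = 8.600 ✓; ∠(GE, EH) = 90.00° ✓; |EH| = 30.50 ✓; |VH| = 53.42 ✓.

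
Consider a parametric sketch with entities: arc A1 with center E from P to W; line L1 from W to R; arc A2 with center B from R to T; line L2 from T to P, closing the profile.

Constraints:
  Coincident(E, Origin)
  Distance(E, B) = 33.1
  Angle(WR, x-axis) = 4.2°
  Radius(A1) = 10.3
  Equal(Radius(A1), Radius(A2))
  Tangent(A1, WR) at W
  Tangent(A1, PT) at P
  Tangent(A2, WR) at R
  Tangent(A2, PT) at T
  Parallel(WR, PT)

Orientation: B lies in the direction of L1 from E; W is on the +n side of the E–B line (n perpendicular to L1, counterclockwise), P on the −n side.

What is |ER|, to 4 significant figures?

34.67

The slot axis is L1's direction at 4.2°, so u = (cos 4.2°, sin 4.2°) = (0.9973, 0.07324) and n = (−sin 4.2°, cos 4.2°) = (-0.07324, 0.9973). E is at the origin and B lies 33.1 along u from E, so B = 33.1·u = (33.01, 2.424). Tangency of A1 to both parallel lines with radius 10.3 puts W and P at E ± 10.3·n: W = (-0.7544, 10.27), P = (0.7544, -10.27). Equal radii place R and T the same way about B: R = B + 10.3·n = (32.26, 12.70), T = B − 10.3·n = (33.77, -7.848). Then |ER| = |R − E| = 34.67.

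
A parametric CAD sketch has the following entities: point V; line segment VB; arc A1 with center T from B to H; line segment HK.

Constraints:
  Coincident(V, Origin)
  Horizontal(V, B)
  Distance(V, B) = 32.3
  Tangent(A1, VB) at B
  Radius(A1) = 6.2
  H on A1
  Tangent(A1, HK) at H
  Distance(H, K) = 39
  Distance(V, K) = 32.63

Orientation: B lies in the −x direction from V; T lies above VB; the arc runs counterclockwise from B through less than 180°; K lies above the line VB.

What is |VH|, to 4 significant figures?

27.59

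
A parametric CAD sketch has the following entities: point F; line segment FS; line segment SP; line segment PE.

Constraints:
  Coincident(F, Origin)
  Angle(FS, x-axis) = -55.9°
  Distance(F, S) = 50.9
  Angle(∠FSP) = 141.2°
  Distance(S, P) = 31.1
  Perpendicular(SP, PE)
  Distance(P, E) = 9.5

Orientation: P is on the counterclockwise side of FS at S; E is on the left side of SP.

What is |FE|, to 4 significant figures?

74.23

F is at the origin; FS runs at -55.9° with length 50.9, so S = 50.9·(cos -55.9°, sin -55.9°) = (28.54, -42.15). ∠FSP = 141.2°, so SP runs at -55.9° + (180° − 141.2°) = -17.10° from the x-axis; with |SP| = 31.1, P = S + 31.1·(cos -17.10°, sin -17.10°) = (58.26, -51.29). SP ⟂ PE; with |PE| = 9.5 on the left of SP, E = P + 9.5·(0.2940, 0.9558) = (61.06, -42.21). Then |FE| = |E − F| = 74.23.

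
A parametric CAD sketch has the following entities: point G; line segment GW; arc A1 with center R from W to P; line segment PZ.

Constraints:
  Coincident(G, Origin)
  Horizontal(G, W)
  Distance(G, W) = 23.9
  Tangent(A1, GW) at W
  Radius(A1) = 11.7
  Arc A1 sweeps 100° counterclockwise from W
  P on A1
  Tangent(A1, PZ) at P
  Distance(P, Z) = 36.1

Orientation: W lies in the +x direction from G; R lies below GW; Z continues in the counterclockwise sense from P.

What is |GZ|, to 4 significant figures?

52.69

On A1, W sits at bearing 90° from R; a 100° counterclockwise sweep puts P at bearing 190°, so P = R + 11.7·(cos 190°, sin 190°) = (12.38, -13.73). A1 meets PZ tangentially, so RP is at right angles to PZ, so PZ runs along (−sin 190°, cos 190°); with |PZ| = 36.1, Z = (18.65, -49.28). Then |GZ| = |Z − G| = 52.69.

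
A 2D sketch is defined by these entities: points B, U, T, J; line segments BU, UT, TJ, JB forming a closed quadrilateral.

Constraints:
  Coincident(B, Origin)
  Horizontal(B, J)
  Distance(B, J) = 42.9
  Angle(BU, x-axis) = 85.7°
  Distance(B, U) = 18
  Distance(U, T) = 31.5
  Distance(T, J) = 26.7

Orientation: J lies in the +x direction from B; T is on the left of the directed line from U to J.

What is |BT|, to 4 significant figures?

40.41

B is at the origin; BJ is horizontal with |BJ| = 42.9 and J in +x, so J = (42.9, 0). BU runs at 85.7° with |BU| = 18.0, so U = (1.350, 17.95). T is determined by |UT| = 31.5 and |TJ| = 26.7 together: it lies at the intersection of circle(U, 31.5) and circle(J, 26.7). With |UJ| = 45.26, the foot of the radical line on UJ is 25.72 from U and the perpendicular offset is √(31.5² − 25.72²) = 18.19. Taking the left-of-UJ solution: T = (32.17, 24.45).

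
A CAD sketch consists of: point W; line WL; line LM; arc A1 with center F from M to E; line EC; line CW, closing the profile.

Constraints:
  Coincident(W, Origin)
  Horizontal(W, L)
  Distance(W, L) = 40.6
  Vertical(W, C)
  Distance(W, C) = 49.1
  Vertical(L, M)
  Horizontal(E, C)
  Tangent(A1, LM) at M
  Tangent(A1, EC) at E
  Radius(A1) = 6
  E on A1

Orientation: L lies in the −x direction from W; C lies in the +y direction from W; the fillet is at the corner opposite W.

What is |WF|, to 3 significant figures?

55.3

W is at the origin; WL is horizontal with |WL| = 40.6 and L on the −x side, so L = (-40.6, 0.00). W and C share the same x with |WC| = 49.1 and C on the +y side, so C = (0.00, 49.1). The virtual corner opposite W is at (-40.6, 49.1). Tangency of A1 to LM means the radius FM is perpendicular to LM and tangency of A1 to EC means the radius FE is perpendicular to EC, with radius 6.0, so the center F sits 6.0 in from both sides at F = (-34.6, 43.1). Then |WF| = |F − W| = 55.3.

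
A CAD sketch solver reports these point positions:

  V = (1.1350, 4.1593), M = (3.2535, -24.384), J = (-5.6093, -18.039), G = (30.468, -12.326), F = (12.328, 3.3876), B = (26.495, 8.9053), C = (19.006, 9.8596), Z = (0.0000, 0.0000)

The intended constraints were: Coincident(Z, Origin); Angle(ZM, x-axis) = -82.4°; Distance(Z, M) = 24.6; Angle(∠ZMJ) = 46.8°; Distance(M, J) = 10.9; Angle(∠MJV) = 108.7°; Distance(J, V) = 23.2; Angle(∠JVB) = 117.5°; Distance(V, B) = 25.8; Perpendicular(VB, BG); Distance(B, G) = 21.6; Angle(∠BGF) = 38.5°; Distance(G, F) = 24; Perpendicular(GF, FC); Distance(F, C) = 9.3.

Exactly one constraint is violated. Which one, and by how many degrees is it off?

Perpendicular(GF, FC) — off by 5.00°.

Z = (0.00, 0.00) ✓; ZM at -82.40° ✓; |ZM| = 24.60 ✓; ∠ZMJ = 46.80° ✓; |MJ| = 10.90 ✓; ∠MJV = 108.7° ✓; |JV| = 23.20 ✓; ∠JVB = 117.5° ✓; |VB| = 25.80 ✓; ∠(VB, BG) = 90.00° ✓; |BG| = 21.60 ✓; ∠BGF = 38.50° ✓; |GF| = 24.00 ✓; ∠(GF, FC) = 95.00° ✗; |FC| = 9.300 ✓.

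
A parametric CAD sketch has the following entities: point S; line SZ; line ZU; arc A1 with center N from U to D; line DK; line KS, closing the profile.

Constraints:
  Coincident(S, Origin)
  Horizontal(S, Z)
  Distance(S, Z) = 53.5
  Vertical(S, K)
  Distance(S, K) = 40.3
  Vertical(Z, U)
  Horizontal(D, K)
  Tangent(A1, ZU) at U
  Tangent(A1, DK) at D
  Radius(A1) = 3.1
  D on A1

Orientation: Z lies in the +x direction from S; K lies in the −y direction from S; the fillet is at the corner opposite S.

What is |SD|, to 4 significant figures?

64.53

The virtual corner opposite S is at (53.50, -40.30). A1 meets ZU tangentially, so NU is at right angles to ZU and since A1 is tangent to DK there, ND ⟂ DK, with radius 3.1, so the center N sits 3.1 in from both sides at N = (50.40, -37.20). That places the tangent points at U = (53.50, -37.20) on ZU and D = (50.40, -40.30) on DK. Then |SD| = |D − S| = 64.53.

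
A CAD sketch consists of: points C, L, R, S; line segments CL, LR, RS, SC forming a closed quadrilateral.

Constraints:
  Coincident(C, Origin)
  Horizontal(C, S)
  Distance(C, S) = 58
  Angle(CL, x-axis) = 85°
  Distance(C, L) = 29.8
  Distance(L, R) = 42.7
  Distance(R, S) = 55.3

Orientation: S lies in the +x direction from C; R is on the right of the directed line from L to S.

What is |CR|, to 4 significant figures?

13.66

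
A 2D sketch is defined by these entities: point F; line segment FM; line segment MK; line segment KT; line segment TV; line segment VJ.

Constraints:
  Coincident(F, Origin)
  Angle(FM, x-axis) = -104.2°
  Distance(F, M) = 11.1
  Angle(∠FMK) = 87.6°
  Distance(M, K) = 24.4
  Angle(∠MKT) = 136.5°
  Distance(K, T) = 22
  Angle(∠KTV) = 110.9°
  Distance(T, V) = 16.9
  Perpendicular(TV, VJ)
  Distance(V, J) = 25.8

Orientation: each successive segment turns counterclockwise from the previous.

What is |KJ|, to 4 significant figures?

25.30

F is at the origin; FM runs at -104.2° with length 11.1, so M = (-2.723, -10.76). ∠FMK = 87.6° gives MK at -11.80° from the x-axis; with |MK| = 24.4, K = (21.16, -15.75). ∠MKT = 136.5° gives KT at 31.70° from the x-axis; with |KT| = 22.0, T = (39.88, -4.190). ∠KTV = 110.9° gives TV at 100.8° from the x-axis; with |TV| = 16.9, V = (36.71, 12.41). TV ⟂ VJ, so VJ runs at -169.2°; with |VJ| = 25.8, J = (11.37, 7.576). Then |KJ| = |J − K| = 25.30.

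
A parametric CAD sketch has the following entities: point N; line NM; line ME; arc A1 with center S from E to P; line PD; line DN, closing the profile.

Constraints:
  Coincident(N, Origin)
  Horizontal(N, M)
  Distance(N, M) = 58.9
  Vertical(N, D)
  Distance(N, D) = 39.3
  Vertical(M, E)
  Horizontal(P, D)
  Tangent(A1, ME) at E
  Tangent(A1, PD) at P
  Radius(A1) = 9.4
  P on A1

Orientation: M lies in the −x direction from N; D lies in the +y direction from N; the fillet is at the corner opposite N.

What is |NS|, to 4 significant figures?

57.83

N and D share the same x with |ND| = 39.3 and D on the +y side, so D = (0.000, 39.30). The virtual corner opposite N is at (-58.90, 39.30). Tangency of A1 to ME means the radius SE is perpendicular to ME and tangency of A1 to PD means the radius SP is perpendicular to PD, with radius 9.4, so the center S sits 9.4 in from both sides at S = (-49.50, 29.90). Then |NS| = |S − N| = 57.83.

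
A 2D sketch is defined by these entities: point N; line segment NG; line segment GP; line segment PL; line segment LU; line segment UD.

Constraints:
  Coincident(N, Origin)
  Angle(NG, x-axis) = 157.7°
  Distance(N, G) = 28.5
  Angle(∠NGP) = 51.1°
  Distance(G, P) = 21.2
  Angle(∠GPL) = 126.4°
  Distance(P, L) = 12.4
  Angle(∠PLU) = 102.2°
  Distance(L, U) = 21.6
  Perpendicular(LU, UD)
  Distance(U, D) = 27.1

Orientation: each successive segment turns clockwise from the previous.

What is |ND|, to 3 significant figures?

27.7

N is at the origin; NG runs at 157.7° with length 28.5, so G = (-26.4, 10.8). ∠NGP = 51.1° gives GP at 28.8° from the x-axis; with |GP| = 21.2, P = (-7.79, 21.0). ∠GPL = 126.4° gives PL at -24.8° from the x-axis; with |PL| = 12.4, L = (3.47, 15.8). ∠PLU = 102.2° gives LU at -103° from the x-axis; with |LU| = 21.6, U = (-1.25, -5.25). The perpendicularity gives UD at right angles to LU, so UD runs at 167°; with |UD| = 27.1, D = (-27.7, 0.658). Then |ND| = |D − N| = 27.7.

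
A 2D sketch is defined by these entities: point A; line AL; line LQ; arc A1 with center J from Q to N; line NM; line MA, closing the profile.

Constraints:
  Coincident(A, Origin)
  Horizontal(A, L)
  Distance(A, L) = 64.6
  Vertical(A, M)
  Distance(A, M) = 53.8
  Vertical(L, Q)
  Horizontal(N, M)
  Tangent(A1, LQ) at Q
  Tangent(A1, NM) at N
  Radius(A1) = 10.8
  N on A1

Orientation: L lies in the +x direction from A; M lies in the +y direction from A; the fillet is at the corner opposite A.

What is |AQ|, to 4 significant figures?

77.60

A is at the origin; A and L share the same y with |AL| = 64.6 and L on the +x side, so L = (64.60, 0.000). A and M share the same x with |AM| = 53.8 and M on the +y side, so M = (0.000, 53.80). The virtual corner opposite A is at (64.60, 53.80). A1 meets LQ tangentially, so JQ is at right angles to LQ and A1 meets NM tangentially, so JN is at right angles to NM, with radius 10.8, so the center J sits 10.8 in from both sides at J = (53.80, 43.00). That places the tangent points at Q = (64.60, 43.00) on LQ and N = (53.80, 53.80) on NM. Then |AQ| = |Q − A| = 77.60.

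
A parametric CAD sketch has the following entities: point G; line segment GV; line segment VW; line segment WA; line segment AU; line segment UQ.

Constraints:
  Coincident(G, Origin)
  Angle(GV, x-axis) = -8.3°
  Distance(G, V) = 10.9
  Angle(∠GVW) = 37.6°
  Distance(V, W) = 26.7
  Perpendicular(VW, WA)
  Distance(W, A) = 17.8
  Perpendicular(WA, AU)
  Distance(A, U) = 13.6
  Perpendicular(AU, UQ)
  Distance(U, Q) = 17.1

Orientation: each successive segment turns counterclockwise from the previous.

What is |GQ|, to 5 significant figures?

7.4389

G is at the origin; GV runs at -8.3° with length 10.9, so V = (10.786, -1.5735). ∠GVW = 37.6° gives VW at 134.10° from the x-axis; with |VW| = 26.7, W = (-7.7950, 17.600). VW ⟂ WA, so WA runs at -135.90°; with |WA| = 17.8, A = (-20.578, 5.2132). WA ⟂ AU, so AU runs at -45.900°; with |AU| = 13.6, U = (-11.113, -4.5533). AU is perpendicular to UQ, so UQ runs at 44.100°; with |UQ| = 17.1, Q = (1.1667, 7.3468). Then |GQ| = |Q − G| = 7.4389.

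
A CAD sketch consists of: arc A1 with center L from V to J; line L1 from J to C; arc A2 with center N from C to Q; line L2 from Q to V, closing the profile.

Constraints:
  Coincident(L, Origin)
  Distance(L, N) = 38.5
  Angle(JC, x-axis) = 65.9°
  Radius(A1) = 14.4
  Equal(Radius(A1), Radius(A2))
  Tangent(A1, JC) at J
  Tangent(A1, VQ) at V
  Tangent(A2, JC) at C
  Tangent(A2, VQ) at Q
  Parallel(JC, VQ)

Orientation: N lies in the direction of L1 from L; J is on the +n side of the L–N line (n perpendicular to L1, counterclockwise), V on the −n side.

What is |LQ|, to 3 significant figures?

41.1

The slot axis is L1's direction at 65.9°, so u = (cos 65.9°, sin 65.9°) = (0.408, 0.913) and n = (−sin 65.9°, cos 65.9°) = (-0.913, 0.408). L is at the origin and N lies 38.5 along u from L, so N = 38.5·u = (15.7, 35.1). Tangency of A1 to both parallel lines with radius 14.4 puts J and V at L ± 14.4·n: J = (-13.1, 5.88), V = (13.1, -5.88). Equal radii place C and Q the same way about N: C = N + 14.4·n = (2.58, 41.0), Q = N − 14.4·n = (28.9, 29.3). Then |LQ| = |Q − L| = 41.1.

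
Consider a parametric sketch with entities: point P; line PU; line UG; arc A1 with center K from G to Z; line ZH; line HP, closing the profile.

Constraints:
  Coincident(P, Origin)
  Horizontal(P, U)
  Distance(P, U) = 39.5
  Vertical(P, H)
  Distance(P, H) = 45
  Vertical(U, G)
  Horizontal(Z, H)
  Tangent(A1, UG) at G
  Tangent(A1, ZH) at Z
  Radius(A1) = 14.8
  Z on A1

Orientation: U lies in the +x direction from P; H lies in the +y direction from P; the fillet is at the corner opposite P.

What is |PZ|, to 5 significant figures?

51.333

The virtual corner opposite P is at (39.500, 45.000). Tangency of A1 to UG means the radius KG is perpendicular to UG and A1 meets ZH tangentially, so KZ is at right angles to ZH, with radius 14.8, so the center K sits 14.8 in from both sides at K = (24.700, 30.200). That places the tangent points at G = (39.500, 30.200) on UG and Z = (24.700, 45.000) on ZH. Then |PZ| = |Z − P| = 51.333.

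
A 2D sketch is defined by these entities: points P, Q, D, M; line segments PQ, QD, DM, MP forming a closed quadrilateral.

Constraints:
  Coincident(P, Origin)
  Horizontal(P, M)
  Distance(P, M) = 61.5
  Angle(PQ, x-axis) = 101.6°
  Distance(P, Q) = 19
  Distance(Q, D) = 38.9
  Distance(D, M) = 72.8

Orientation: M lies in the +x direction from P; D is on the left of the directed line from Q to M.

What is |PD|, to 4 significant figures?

55.34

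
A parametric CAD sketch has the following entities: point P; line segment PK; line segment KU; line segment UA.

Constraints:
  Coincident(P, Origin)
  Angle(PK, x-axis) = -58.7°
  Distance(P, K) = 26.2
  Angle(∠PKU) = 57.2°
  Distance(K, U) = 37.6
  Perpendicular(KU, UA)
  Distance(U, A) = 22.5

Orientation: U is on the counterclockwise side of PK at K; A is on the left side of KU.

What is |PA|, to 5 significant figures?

23.412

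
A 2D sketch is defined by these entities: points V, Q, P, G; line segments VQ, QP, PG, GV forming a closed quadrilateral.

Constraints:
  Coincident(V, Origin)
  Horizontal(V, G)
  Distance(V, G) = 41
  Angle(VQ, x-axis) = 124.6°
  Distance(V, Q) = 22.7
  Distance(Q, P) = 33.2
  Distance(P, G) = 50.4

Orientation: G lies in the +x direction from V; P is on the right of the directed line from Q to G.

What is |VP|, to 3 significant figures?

15.9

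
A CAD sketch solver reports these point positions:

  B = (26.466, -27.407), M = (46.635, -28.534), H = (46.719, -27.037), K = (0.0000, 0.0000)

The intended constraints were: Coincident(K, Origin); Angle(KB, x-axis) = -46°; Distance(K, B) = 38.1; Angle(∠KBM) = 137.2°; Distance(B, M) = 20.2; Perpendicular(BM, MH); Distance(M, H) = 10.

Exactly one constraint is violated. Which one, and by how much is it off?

Distance(M, H) = 10 — off by 8.50.

K = (0.00, 0.00) ✓; KB at -46.00° ✓; |KB| = 38.10 ✓; ∠KBM = 137.2° ✓; |BM| = 20.20 ✓; ∠(BM, MH) = 89.99° ✓; |MH| = 1.499 ✗.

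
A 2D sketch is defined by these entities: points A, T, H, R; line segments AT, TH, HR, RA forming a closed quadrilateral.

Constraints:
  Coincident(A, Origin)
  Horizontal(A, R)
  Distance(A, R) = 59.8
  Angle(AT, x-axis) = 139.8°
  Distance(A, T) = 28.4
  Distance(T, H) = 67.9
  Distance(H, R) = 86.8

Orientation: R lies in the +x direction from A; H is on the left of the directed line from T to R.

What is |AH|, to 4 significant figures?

76.55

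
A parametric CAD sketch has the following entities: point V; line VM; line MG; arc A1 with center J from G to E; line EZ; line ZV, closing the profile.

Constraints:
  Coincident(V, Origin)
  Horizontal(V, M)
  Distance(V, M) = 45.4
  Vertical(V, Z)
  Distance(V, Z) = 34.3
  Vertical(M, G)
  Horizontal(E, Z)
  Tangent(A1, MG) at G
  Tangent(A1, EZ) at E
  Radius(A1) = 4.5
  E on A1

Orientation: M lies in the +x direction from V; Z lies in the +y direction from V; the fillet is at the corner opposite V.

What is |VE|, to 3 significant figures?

53.4

V is at the origin; V and M share the same y with |VM| = 45.4 and M on the +x side, so M = (45.4, 0.00). V and Z share the same x with |VZ| = 34.3 and Z on the +y side, so Z = (0.00, 34.3). The virtual corner opposite V is at (45.4, 34.3). Since A1 is tangent to MG there, JG ⟂ MG and the tangent condition forces JE to be normal to EZ, with radius 4.5, so the center J sits 4.5 in from both sides at J = (40.9, 29.8). That places the tangent points at G = (45.4, 29.8) on MG and E = (40.9, 34.3) on EZ. Then |VE| = |E − V| = 53.4.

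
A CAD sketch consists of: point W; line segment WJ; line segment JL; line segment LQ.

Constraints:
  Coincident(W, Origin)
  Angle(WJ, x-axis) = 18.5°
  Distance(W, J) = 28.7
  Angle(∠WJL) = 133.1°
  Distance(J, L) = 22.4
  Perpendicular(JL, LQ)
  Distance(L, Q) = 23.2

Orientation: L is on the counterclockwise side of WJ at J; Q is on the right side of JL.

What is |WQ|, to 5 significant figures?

60.947

W is at the origin; WJ runs at 18.5° with length 28.7, so J = 28.7·(cos 18.5°, sin 18.5°) = (27.217, 9.1066). ∠WJL = 133.1°, so JL runs at 18.5° + (180° − 133.1°) = 65.400° from the x-axis; with |JL| = 22.4, L = J + 22.4·(cos 65.400°, sin 65.400°) = (36.542, 29.474). JL is perpendicular to LQ; with |LQ| = 23.2 on the right of JL, Q = L + 23.2·(0.90924, -0.41628) = (57.636, 19.816). Then |WQ| = |Q − W| = 60.947.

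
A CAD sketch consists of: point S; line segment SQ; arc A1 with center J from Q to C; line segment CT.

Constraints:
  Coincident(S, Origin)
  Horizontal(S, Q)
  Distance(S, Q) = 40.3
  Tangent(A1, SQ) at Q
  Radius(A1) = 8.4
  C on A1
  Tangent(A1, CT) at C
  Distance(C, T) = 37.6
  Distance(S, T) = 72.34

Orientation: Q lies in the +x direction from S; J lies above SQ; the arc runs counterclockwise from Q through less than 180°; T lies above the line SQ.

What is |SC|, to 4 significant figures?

48.76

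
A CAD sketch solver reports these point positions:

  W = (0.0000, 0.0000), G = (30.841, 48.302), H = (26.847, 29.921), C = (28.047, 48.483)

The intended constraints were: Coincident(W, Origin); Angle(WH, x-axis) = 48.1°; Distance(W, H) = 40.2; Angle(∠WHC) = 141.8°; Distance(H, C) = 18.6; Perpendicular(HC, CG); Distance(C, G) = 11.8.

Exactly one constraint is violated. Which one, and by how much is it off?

Distance(C, G) = 11.8 — off by 9.00.

W = (0.00, 0.00) ✓; WH at 48.10° ✓; |WH| = 40.20 ✓; ∠WHC = 141.8° ✓; |HC| = 18.60 ✓; ∠(HC, CG) = 90.01° ✓; |CG| = 2.800 ✗.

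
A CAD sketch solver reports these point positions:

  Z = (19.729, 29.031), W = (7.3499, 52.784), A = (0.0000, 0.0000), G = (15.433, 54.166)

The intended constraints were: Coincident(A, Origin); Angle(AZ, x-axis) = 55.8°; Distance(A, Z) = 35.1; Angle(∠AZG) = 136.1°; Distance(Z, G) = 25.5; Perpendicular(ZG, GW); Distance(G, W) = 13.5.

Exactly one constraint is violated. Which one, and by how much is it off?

Distance(G, W) = 13.5 — off by 5.30.

A = (0.00, 0.00) ✓; AZ at 55.80° ✓; |AZ| = 35.10 ✓; ∠AZG = 136.1° ✓; |ZG| = 25.50 ✓; ∠(ZG, GW) = 90.00° ✓; |GW| = 8.200 ✗.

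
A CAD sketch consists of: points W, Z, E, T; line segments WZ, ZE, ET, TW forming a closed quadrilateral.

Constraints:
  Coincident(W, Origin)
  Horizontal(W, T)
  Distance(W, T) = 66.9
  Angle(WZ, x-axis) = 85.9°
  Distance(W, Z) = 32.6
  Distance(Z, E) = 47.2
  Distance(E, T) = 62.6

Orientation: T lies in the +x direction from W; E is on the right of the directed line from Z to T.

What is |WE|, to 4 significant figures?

15.73

W is at the origin; WT is horizontal with |WT| = 66.9 and T in +x, so T = (66.9, 0). WZ runs at 85.9° with |WZ| = 32.6, so Z = (2.331, 32.52). E is determined by |ZE| = 47.2 and |ET| = 62.6 together: it lies at the intersection of circle(Z, 47.2) and circle(T, 62.6). With |ZT| = 72.29, the foot of the radical line on ZT is 24.45 from Z and the perpendicular offset is √(47.2² − 24.45²) = 40.37. Taking the right-of-ZT solution: E = (6.012, -14.54).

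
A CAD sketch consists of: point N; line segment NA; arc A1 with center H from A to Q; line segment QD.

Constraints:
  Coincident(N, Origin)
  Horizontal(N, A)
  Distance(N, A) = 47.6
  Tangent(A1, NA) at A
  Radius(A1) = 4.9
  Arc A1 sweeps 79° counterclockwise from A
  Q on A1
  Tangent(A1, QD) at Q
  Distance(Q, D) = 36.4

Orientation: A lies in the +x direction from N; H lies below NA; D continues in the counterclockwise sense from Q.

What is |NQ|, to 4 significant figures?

42.97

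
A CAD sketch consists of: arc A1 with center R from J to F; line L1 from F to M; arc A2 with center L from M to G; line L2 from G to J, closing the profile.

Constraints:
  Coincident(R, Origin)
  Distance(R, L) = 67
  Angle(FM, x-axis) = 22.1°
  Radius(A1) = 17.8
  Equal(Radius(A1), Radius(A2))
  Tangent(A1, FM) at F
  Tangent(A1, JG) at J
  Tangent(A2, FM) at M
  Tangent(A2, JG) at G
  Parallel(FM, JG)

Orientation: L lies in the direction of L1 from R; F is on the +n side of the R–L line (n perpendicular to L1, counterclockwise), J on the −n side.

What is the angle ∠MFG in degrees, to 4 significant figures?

27.98°

The slot axis is L1's direction at 22.1°, so u = (cos 22.1°, sin 22.1°) = (0.9265, 0.3762) and n = (−sin 22.1°, cos 22.1°) = (-0.3762, 0.9265). R is at the origin and L lies 67.0 along u from R, so L = 67.0·u = (62.08, 25.21). Tangency of A1 to both parallel lines with radius 17.8 puts F and J at R ± 17.8·n: F = (-6.697, 16.49), J = (6.697, -16.49). Equal radii place M and G the same way about L: M = L + 17.8·n = (55.38, 41.70), G = L − 17.8·n = (68.77, 8.715). Then cos ∠MFG = FM·FG / (|FM||FG|), giving 27.98°.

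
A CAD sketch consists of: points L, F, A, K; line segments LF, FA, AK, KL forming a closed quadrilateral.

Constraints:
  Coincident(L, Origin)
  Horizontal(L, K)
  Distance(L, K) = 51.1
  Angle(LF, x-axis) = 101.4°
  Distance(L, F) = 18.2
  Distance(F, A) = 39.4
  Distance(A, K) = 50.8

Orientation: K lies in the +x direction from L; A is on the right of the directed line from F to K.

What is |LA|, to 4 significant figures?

21.20

Checks: LF at 101.4° ✓; |FA| = 39.40 ✓; |AK| = 50.80 ✓.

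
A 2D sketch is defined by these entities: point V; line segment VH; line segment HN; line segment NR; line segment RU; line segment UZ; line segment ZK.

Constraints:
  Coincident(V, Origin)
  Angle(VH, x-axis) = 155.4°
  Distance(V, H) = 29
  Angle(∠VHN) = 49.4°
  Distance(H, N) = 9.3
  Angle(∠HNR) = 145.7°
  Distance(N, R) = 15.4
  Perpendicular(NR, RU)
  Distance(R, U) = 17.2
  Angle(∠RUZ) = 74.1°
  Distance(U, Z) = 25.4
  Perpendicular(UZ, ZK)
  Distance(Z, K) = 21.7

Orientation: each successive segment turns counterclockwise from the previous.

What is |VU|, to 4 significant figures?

6.601

∠HNR = 145.7° gives NR at -39.70° from the x-axis; with |NR| = 15.4, R = (-11.96, -6.705). NR ⟂ RU, so RU runs at 50.30°; with |RU| = 17.2, U = (-0.9689, 6.529). Then |VU| = |U − V| = 6.601.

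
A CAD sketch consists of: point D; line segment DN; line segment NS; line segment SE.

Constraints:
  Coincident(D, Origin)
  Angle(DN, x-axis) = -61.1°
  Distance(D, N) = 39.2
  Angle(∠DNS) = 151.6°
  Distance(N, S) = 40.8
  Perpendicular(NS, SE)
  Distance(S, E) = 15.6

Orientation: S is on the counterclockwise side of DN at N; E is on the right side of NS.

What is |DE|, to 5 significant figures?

82.705

D is at the origin; DN runs at -61.1° with length 39.2, so N = 39.2·(cos -61.1°, sin -61.1°) = (18.945, -34.318). ∠DNS = 151.6°, so NS runs at -61.1° + (180° − 151.6°) = -32.700° from the x-axis; with |NS| = 40.8, S = N + 40.8·(cos -32.700°, sin -32.700°) = (53.278, -56.360). NS ⟂ SE; with |SE| = 15.6 on the right of NS, E = S + 15.6·(-0.54024, -0.84151) = (44.851, -69.488). Then |DE| = |E − D| = 82.705.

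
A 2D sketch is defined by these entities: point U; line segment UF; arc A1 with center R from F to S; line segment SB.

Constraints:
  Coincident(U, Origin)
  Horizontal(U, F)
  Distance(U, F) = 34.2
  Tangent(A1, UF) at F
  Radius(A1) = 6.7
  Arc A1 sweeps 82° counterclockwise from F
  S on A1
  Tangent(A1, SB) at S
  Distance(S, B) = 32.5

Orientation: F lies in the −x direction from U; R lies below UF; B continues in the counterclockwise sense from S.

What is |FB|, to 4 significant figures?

39.56

U is at the origin; UF is horizontal with |UF| = 34.2 and F on the −x side, so F = (-34.20, 0.000). The tangent condition forces RF to be normal to UF, so R = F + (0, -6.7) = (-34.20, -6.700). On A1, F sits at bearing 90° from R; an 82° counterclockwise sweep puts S at bearing 172°, so S = R + 6.7·(cos 172°, sin 172°) = (-40.83, -5.768). Since A1 is tangent to SB there, RS ⟂ SB, so SB runs along (−sin 172°, cos 172°); with |SB| = 32.5, B = (-45.36, -37.95). Then |FB| = |B − F| = 39.56.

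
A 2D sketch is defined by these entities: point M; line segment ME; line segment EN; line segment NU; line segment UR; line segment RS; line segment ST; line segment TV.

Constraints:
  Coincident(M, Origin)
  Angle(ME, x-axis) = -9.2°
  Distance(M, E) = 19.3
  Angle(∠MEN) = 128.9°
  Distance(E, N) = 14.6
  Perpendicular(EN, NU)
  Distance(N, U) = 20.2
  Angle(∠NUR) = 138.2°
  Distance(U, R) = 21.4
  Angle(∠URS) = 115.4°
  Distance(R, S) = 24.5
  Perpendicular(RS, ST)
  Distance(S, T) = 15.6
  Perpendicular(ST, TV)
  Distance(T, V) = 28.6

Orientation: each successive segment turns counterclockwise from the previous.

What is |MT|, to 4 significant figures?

6.685

M is at the origin; ME runs at -9.2° with length 19.3, so E = (19.05, -3.086). ∠MEN = 128.9° gives EN at 41.90° from the x-axis; with |EN| = 14.6, N = (29.92, 6.665). The perpendicularity gives NU at right angles to EN, so NU runs at 131.9°; with |NU| = 20.2, U = (16.43, 21.70). ∠NUR = 138.2° gives UR at 173.7° from the x-axis; with |UR| = 21.4, R = (-4.842, 24.05). ∠URS = 115.4° gives RS at -121.7° from the x-axis; with |RS| = 24.5, S = (-17.72, 3.203). The perpendicularity gives ST at right angles to RS, so ST runs at -31.70°; with |ST| = 15.6, T = (-4.444, -4.994). Then |MT| = |T − M| = 6.685.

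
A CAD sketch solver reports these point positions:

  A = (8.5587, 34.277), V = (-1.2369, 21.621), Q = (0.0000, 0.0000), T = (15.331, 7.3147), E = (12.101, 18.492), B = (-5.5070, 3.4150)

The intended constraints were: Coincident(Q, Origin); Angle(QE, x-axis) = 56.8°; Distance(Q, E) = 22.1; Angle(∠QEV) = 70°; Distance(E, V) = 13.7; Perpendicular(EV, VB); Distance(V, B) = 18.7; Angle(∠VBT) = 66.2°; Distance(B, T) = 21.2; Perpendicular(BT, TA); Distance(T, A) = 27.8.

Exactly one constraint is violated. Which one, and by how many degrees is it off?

Perpendicular(BT, TA) — off by 3.50°.

Q = (0.00, 0.00) ✓; QE at 56.80° ✓; |QE| = 22.10 ✓; ∠QEV = 70.00° ✓; |EV| = 13.70 ✓; ∠(EV, VB) = 90.00° ✓; |VB| = 18.70 ✓; ∠VBT = 66.20° ✓; |BT| = 21.20 ✓; ∠(BT, TA) = 93.50° ✗; |TA| = 27.80 ✓.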